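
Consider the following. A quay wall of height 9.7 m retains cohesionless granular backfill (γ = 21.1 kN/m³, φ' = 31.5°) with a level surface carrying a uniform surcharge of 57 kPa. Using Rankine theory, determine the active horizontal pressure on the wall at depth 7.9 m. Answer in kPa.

70.2 kPa

K_a = (1 − sin φ)/(1 + sin φ) = 0.3136.
σ_v = γz + q = 21.1 × 7.9 + 57 = 223.7 kPa.
σ_h = K_a σ_v = 0.3136 × 223.7 = 70.16 kPa.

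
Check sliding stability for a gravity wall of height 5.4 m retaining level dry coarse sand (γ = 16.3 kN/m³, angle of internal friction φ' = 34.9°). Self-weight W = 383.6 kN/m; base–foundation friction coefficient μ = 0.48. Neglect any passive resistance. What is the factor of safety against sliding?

2.85

K_a = tan²(45° − 34.9°/2) = 0.2721.
P_a = ½K_aγH² = 0.5×0.2721×16.3×5.4² = 64.68 kN/m, acting at H/3 = 1.800 m above the base.
FS_sliding = μW / P_a = 0.48×383.6 / 64.68 = 2.847.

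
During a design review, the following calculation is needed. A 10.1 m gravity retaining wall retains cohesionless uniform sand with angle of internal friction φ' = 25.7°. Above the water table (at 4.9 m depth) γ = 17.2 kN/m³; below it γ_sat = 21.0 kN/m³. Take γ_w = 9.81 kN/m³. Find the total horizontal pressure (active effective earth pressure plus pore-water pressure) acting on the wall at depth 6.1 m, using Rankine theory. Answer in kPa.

K_a = (1 − sin φ)/(1 + sin φ) = 0.3950.
γ' = 21.0 − 9.81 = 11.19 kN/m³.
Effective vertical stress at 6.1 m: σ'_v = 17.2×4.9 + 11.19×1.20 = 97.71 kPa.
σ'_h = K_a σ'_v = 0.3950 × 97.71 = 38.60 kPa; u = γ_w × 1.20 = 11.77 kPa.
Total σ_h = 38.60 + 11.77 = 50.37 kPa.

50.4 kPa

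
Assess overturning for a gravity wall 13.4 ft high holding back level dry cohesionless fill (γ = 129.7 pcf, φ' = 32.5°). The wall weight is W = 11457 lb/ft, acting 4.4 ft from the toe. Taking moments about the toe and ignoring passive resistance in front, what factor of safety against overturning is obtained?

3.22

K_a = tan²(45° − 32.5°/2) = 0.3010.
P_a = ½K_aγH² = 0.5×0.3010×129.7×13.4² = 3505 lb/ft, acting at H/3 = 4.467 ft above the base.
Overturning moment M_o = P_a × H/3 = 3505 × 4.467 = 15650.
Resisting moment M_r = W × 4.4 = 11457 × 4.4 = 50410.
FS_overturning = M_r/M_o = 50410/15650 = 3.220.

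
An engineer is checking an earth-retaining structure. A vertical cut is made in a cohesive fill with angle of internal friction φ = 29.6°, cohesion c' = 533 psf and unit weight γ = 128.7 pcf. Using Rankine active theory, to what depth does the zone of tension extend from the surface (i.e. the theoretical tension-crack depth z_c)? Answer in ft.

K_a = tan²(45° − 29.6°/2) = 0.3387; √K_a = 0.5820.
The active pressure is zero where K_a γ z = 2c√K_a, so z_c = 2c/(γ√K_a) = 2×533/(128.7×0.5820) = 14.23 ft.

14.2 ft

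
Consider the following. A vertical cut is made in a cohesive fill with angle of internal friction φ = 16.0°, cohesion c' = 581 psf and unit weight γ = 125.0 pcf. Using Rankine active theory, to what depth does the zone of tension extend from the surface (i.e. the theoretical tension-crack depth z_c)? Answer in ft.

12.3 ft

K_a = tan²(45° − 16.0°/2) = 0.5678; √K_a = 0.7536.
The active pressure is zero where K_a γ z = 2c√K_a, so z_c = 2c/(γ√K_a) = 2×581/(125.0×0.7536) = 12.34 ft.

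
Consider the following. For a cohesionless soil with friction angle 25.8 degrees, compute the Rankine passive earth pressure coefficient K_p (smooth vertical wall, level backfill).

K_p = (1 + sin φ)/(1 − sin φ) = tan²(45° + 25.8°/2) = 2.541.

2.54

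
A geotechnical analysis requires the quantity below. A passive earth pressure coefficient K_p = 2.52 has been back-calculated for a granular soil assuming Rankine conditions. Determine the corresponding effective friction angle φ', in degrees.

25.6°

K_p = (1+sin φ)/(1−sin φ) ⇒ sin φ = (K_p − 1)/(K_p + 1) = 0.4318.
φ = arcsin(0.4318) = 25.58°.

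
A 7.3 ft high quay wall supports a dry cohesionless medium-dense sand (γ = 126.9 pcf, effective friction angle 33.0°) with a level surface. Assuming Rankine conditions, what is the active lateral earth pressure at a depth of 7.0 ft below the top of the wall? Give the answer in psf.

262 psf

K_a = (1 − sin φ)/(1 + sin φ) = 0.2948.
σ_h = K_a γ z = 0.2948 × 126.9 × 7.0 = 261.9 psf.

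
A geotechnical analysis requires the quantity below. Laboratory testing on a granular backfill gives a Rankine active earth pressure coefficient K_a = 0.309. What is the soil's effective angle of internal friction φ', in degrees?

31.9°

K_a = tan²(45° − φ/2) ⇒ 45° − φ/2 = arctan(√0.309) = 29.07°.
φ = 2(45° − 29.07°) = 31.86°.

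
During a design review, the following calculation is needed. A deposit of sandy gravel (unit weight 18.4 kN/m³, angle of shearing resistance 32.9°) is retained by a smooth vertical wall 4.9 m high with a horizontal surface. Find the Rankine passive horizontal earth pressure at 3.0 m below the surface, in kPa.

186 kPa

K_p = (1 + sin φ)/(1 − sin φ) = 3.378.
σ_h = K_p γ z = 3.378 × 18.4 × 3.0 = 186.5 kPa.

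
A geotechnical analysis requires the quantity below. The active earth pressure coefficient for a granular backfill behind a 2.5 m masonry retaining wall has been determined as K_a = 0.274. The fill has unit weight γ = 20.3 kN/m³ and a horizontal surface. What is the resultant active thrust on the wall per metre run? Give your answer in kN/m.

P = ½ K_a γ H² = 0.5 × 0.274 × 20.3 × 2.5² = 17.38 kN/m.

17.4 kN/m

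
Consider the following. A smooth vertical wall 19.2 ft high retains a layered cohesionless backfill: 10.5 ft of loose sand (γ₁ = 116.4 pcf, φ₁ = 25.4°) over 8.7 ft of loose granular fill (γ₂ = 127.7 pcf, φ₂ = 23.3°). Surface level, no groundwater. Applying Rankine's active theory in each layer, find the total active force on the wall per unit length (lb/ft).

K_a1 = tan²(45°−25.4°/2) = 0.3996; K_a2 = tan²(45°−23.3°/2) = 0.4331.
Layer 1: σ at base = K_a1 γ₁ h₁ = 488.4 psf; P₁ = ½×488.4×10.5 = 2564.
Layer 2: σ_v at top = γ₁h₁ = 1222; σ_h top = K_a2×1222 = 529.4; σ_h base = K_a2×(1222+127.7×8.7) = 1011.
P₂ = ½(529.4+1011)×8.7 = 6699. Total P_a = 2564+6699 = 9263 lb/ft.

9260 lb/ft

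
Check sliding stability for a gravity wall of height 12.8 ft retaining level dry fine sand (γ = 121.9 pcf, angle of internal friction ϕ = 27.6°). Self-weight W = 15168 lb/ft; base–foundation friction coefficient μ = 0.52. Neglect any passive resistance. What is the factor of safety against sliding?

2.15

K_a = tan²(45° − 27.6°/2) = 0.3668.
P_a = ½K_aγH² = 0.5×0.3668×121.9×12.8² = 3663 lb/ft, acting at H/3 = 4.267 ft above the base.
FS_sliding = μW / P_a = 0.52×15168 / 3663 = 2.153.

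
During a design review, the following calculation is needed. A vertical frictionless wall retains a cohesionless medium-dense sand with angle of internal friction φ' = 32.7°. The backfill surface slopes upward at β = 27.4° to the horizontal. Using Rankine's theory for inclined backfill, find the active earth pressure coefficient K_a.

K_a = cos β · (cos β − √(cos²β − cos²φ)) / (cos β + √(cos²β − cos²φ)).
cos β = 0.8878, cos φ = 0.8415, √(cos²β − cos²φ) = 0.2830.
K_a = 0.8878 × (0.8878 − 0.2830)/(0.8878 + 0.2830) = 0.4587.

0.459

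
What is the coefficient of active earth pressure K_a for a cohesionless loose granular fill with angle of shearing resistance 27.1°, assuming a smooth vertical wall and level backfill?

K_a = (1 − sin φ)/(1 + sin φ) = (1 − sin 27.1°)/(1 + sin 27.1°) = 0.3741.

0.374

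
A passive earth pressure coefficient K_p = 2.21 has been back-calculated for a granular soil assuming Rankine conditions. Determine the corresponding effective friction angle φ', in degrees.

K_p = (1+sin φ)/(1−sin φ) ⇒ sin φ = (K_p − 1)/(K_p + 1) = 0.3769.
φ = arcsin(0.3769) = 22.14°.

22.1°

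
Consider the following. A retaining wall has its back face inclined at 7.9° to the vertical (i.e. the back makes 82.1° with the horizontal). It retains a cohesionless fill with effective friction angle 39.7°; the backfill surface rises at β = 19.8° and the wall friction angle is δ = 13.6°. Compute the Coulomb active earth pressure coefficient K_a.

0.330

K_a = sin²(α+φ) / [sin²α · sin(α−δ) · (1 + √{sin(φ+δ)sin(φ−β) / (sin(α−δ)sin(α+β))})²].
With α = 82.1°, φ = 39.7°, δ = 13.6°, β = 19.8°: K_a = 0.3304.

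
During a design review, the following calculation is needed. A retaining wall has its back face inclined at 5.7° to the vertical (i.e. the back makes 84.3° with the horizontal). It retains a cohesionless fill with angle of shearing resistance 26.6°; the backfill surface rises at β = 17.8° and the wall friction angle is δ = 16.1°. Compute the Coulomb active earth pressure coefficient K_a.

0.530

K_a = sin²(α+φ) / [sin²α · sin(α−δ) · (1 + √{sin(φ+δ)sin(φ−β) / (sin(α−δ)sin(α+β))})²].
With α = 84.3°, φ = 26.6°, δ = 16.1°, β = 17.8°: K_a = 0.5302.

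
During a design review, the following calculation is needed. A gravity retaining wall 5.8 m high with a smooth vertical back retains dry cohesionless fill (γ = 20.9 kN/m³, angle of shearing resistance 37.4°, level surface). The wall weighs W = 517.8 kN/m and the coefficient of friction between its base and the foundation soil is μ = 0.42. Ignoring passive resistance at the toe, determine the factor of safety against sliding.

2.53

K_a = tan²(45° − 37.4°/2) = 0.2443.
P_a = ½K_aγH² = 0.5×0.2443×20.9×5.8² = 85.87 kN/m, acting at H/3 = 1.933 m above the base.
FS_sliding = μW / P_a = 0.42×517.8 / 85.87 = 2.533.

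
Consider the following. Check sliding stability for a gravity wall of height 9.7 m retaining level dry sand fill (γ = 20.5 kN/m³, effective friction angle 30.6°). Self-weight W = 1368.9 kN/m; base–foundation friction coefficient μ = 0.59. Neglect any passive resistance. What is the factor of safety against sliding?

K_a = tan²(45° − 30.6°/2) = 0.3253.
P_a = ½K_aγH² = 0.5×0.3253×20.5×9.7² = 313.8 kN/m, acting at H/3 = 3.233 m above the base.
FS_sliding = μW / P_a = 0.59×1368.9 / 313.8 = 2.574.

2.57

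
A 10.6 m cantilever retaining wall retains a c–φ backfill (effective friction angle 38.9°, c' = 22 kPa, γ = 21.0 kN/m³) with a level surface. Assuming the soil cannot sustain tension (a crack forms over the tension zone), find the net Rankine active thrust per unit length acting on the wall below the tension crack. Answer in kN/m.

92.7 kN/m

K_a = 0.2285; √K_a = 0.4780.
Tension-crack depth z_c = 2c/(γ√K_a) = 2×22/(21.0×0.4780) = 4.383 m.
σ_a at base = K_a γ H − 2c√K_a = 0.2285×21.0×10.6 − 2×22×0.4780 = 29.84 kPa.
P_a = ½ × 29.84 × (H − z_c) = 0.5×29.84×6.217 = 92.75 kN/m.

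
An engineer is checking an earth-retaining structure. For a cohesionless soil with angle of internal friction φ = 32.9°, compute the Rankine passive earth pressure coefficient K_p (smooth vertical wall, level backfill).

3.38

K_p = (1 + sin φ)/(1 − sin φ) = tan²(45° + 32.9°/2) = 3.378.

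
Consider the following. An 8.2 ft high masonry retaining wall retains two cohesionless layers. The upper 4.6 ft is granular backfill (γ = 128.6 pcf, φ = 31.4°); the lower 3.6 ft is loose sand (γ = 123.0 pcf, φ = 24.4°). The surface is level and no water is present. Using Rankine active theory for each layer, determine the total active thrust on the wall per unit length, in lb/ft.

1640 lb/ft

K_a1 = tan²(45°−31.4°/2) = 0.3149; K_a2 = tan²(45°−24.4°/2) = 0.4153.
Layer 1: σ at base = K_a1 γ₁ h₁ = 186.3 psf; P₁ = ½×186.3×4.6 = 428.5.
Layer 2: σ_v at top = γ₁h₁ = 591.6; σ_h top = K_a2×591.6 = 245.7; σ_h base = K_a2×(591.6+123.0×3.6) = 429.6.
P₂ = ½(245.7+429.6)×3.6 = 1216. Total P_a = 428.5+1216 = 1644 lb/ft.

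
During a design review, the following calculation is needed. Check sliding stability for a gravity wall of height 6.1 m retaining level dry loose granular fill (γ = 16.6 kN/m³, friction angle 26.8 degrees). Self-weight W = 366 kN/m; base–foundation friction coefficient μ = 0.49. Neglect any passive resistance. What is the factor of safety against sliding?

1.53

K_a = tan²(45° − 26.8°/2) = 0.3785.
P_a = ½K_aγH² = 0.5×0.3785×16.6×6.1² = 116.9 kN/m, acting at H/3 = 2.033 m above the base.
FS_sliding = μW / P_a = 0.49×366 / 116.9 = 1.534.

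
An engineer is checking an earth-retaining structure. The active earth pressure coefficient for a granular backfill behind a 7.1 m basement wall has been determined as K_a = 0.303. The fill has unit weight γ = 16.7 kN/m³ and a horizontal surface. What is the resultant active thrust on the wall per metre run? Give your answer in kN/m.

P = ½ K_a γ H² = 0.5 × 0.303 × 16.7 × 7.1² = 127.5 kN/m.

128 kN/m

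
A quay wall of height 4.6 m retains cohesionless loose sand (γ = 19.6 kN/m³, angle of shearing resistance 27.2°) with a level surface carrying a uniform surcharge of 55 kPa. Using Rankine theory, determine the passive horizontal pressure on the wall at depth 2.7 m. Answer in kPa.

K_p = (1 + sin φ)/(1 − sin φ) = 2.684.
σ_v = γz + q = 19.6 × 2.7 + 55 = 107.9 kPa.
σ_h = K_p σ_v = 2.684 × 107.9 = 289.6 kPa.

290 kPa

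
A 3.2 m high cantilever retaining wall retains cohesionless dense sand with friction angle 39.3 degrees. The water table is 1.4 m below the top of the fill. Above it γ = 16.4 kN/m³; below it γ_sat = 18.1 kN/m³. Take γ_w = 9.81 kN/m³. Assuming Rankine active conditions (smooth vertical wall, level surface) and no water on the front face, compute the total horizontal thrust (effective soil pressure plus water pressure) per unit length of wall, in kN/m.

31.8 kN/m

K_a = tan²(45° − φ/2) = 0.2245.
γ' = 18.1 − 9.81 = 8.290 kN/m³. Depth below WT = 1.8 m.
σ'_h at WT = K_a γ d_w = 5.153 kPa; at base = 5.153 + K_a γ' × 1.8 = 8.503 kPa.
P₁ (0–1.4 m) = ½×5.153×1.4 = 3.607. P₂ (1.4–3.2 m) = ½(5.153+8.503)×1.8 = 12.29.
P_w = ½ γ_w h₂² = 0.5×9.81×1.8² = 15.89. Total = 3.607+12.29+15.89 = 31.79 kN/m.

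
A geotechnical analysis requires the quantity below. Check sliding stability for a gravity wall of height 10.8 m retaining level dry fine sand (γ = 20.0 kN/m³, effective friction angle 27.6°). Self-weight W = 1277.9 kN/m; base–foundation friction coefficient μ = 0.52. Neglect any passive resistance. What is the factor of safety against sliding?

K_a = tan²(45° − 27.6°/2) = 0.3668.
P_a = ½K_aγH² = 0.5×0.3668×20.0×10.8² = 427.8 kN/m, acting at H/3 = 3.600 m above the base.
FS_sliding = μW / P_a = 0.52×1277.9 / 427.8 = 1.553.

1.55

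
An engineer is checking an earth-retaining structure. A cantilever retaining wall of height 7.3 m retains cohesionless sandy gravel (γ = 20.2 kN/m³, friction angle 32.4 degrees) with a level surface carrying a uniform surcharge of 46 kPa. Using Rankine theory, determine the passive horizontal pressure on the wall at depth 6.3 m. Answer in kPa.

K_p = (1 + sin φ)/(1 − sin φ) = 3.309.
σ_v = γz + q = 20.2 × 6.3 + 46 = 173.3 kPa.
σ_h = K_p σ_v = 3.309 × 173.3 = 573.3 kPa.

573 kPa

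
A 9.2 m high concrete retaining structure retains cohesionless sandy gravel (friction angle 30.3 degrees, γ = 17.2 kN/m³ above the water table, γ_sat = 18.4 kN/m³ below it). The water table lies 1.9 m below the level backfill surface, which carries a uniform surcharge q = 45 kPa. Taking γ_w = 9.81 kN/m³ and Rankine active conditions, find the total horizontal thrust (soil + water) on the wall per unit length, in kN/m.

K_a = tan²(45° − φ/2) = 0.3293.
γ' = 18.4 − 9.81 = 8.590 kN/m³. h₂ = H − d_w = 7.3 m.
σ'_h: at surface K_a·q = 14.82; at WT K_a(q+γd_w) = 25.58; at base K_a(q+γd_w+γ'h₂) = 46.23 kPa.
P₁ = ½(14.82+25.58)×1.9 = 38.38; P₂ = ½(25.58+46.23)×7.3 = 262.1; P_w = ½γ_w h₂² = 261.4.
Total = 38.38+262.1+261.4 = 561.9 kN/m.

562 kN/m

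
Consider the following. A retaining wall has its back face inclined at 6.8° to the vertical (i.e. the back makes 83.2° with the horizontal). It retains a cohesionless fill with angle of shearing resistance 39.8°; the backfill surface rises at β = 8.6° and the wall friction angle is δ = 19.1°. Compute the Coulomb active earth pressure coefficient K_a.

0.274

K_a = sin²(α+φ) / [sin²α · sin(α−δ) · (1 + √{sin(φ+δ)sin(φ−β) / (sin(α−δ)sin(α+β))})²].
With α = 83.2°, φ = 39.8°, δ = 19.1°, β = 8.6°: K_a = 0.2736.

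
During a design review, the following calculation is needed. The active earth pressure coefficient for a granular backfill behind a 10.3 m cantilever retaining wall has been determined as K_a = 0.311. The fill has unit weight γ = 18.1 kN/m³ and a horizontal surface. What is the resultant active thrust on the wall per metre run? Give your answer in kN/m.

P = ½ K_a γ H² = 0.5 × 0.311 × 18.1 × 10.3² = 298.6 kN/m.

299 kN/m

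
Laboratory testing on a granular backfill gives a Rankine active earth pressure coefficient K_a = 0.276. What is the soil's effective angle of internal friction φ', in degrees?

34.6°

K_a = tan²(45° − φ/2) ⇒ 45° − φ/2 = arctan(√0.276) = 27.72°.
φ = 2(45° − 27.72°) = 34.57°.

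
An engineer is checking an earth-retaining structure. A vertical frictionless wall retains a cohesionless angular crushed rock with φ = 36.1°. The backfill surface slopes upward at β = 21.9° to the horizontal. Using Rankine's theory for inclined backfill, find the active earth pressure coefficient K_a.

0.316

K_a = cos β · (cos β − √(cos²β − cos²φ)) / (cos β + √(cos²β − cos²φ)).
cos β = 0.9278, cos φ = 0.8080, √(cos²β − cos²φ) = 0.4561.
K_a = 0.9278 × (0.9278 − 0.4561)/(0.9278 + 0.4561) = 0.3163.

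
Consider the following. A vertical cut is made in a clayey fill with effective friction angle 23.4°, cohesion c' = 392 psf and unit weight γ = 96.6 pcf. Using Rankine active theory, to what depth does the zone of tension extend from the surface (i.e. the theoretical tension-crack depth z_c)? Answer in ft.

12.4 ft

K_a = tan²(45° − 23.4°/2) = 0.4315; √K_a = 0.6569.
The active pressure is zero where K_a γ z = 2c√K_a, so z_c = 2c/(γ√K_a) = 2×392/(96.6×0.6569) = 12.36 ft.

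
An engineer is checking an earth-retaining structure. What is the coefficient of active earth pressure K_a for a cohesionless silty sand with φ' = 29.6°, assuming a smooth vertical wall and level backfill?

K_a = tan²(45° − φ/2) = tan²(30.20°) = 0.3387.

0.339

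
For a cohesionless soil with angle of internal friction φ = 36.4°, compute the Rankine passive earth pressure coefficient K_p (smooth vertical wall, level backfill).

3.92

K_p = (1 + sin φ)/(1 − sin φ) = tan²(45° + 36.4°/2) = 3.919.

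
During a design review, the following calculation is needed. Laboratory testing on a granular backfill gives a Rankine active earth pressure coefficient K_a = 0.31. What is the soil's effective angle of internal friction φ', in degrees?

K_a = tan²(45° − φ/2) ⇒ 45° − φ/2 = arctan(√0.31) = 29.11°.
φ = 2(45° − 29.11°) = 31.78°.

31.8°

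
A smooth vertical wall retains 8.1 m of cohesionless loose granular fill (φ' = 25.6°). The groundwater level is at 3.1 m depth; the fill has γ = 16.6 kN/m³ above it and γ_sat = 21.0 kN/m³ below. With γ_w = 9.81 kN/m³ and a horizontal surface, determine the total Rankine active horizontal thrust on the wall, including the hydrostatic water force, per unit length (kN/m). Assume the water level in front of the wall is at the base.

K_a = tan²(45° − φ/2) = 0.3966.
γ' = 21.0 − 9.81 = 11.19 kN/m³. Depth below WT = 5.0 m.
σ'_h at WT = K_a γ d_w = 20.41 kPa; at base = 20.41 + K_a γ' × 5.0 = 42.59 kPa.
P₁ (0–3.1 m) = ½×20.41×3.1 = 31.63. P₂ (3.1–8.1 m) = ½(20.41+42.59)×5.0 = 157.5.
P_w = ½ γ_w h₂² = 0.5×9.81×5.0² = 122.6. Total = 31.63+157.5+122.6 = 311.8 kN/m.

312 kN/m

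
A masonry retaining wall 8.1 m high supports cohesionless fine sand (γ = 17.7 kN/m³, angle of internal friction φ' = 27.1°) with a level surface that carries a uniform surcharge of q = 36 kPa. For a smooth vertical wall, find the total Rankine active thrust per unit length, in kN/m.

K_a = tan²(45° − φ/2) = 0.3741.
Soil triangle: ½ K_a γ H² = 0.5×0.3741×17.7×8.1² = 217.2 kN/m.
Surcharge rectangle: K_a q H = 0.3741×36×8.1 = 109.1 kN/m.
Total = 217.2 + 109.1 = 326.3 kN/m.

326 kN/m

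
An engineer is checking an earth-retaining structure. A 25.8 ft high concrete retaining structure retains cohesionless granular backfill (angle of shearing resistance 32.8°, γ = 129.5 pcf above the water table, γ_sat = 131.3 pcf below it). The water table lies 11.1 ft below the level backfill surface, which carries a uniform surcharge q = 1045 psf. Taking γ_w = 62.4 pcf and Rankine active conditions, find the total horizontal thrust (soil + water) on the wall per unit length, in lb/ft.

25600 lb/ft

K_a = tan²(45° − φ/2) = 0.2973.
γ' = 131.3 − 62.4 = 68.90 pcf. h₂ = H − d_w = 14.7 ft.
σ'_h: at surface K_a·q = 310.6; at WT K_a(q+γd_w) = 737.9; at base K_a(q+γd_w+γ'h₂) = 1039 psf.
P₁ = ½(310.6+737.9)×11.1 = 5820; P₂ = ½(737.9+1039)×14.7 = 13060; P_w = ½γ_w h₂² = 6742.
Total = 5820+13060+6742 = 25620 lb/ft.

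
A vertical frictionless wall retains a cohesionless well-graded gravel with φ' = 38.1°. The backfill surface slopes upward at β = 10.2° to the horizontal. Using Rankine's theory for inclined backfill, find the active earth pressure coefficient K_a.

0.246

K_a = cos β · (cos β − √(cos²β − cos²φ)) / (cos β + √(cos²β − cos²φ)).
cos β = 0.9842, cos φ = 0.7869, √(cos²β − cos²φ) = 0.5911.
K_a = 0.9842 × (0.9842 − 0.5911)/(0.9842 + 0.5911) = 0.2456.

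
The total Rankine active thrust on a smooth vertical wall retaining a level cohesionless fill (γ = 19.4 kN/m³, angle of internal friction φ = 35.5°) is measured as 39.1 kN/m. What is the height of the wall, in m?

K_a = 0.2653. P_a = ½ K_a γ H² ⇒ H = √(2P_a/(K_a γ)).
H = √(2×39.1/(0.2653×19.4)) = 3.898 m.

3.90 m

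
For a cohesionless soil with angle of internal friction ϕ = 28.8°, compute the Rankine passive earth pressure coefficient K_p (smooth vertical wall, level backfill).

2.86

K_p = (1 + sin φ)/(1 − sin φ) = tan²(45° + 28.8°/2) = 2.859.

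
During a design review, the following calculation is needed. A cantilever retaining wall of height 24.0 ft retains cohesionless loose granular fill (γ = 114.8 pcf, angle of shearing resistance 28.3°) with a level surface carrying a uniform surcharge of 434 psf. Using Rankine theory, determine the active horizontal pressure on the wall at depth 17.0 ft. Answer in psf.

K_a = (1 − sin φ)/(1 + sin φ) = 0.3568.
σ_v = γz + q = 114.8 × 17.0 + 434 = 2386 psf.
σ_h = K_a σ_v = 0.3568 × 2386 = 851.1 psf.

851 psf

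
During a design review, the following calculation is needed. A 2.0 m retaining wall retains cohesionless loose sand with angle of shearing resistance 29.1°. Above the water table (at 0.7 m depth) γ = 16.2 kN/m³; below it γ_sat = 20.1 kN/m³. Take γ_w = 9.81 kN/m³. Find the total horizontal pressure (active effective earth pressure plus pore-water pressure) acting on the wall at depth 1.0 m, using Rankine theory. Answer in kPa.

K_a = (1 − sin φ)/(1 + sin φ) = 0.3456.
γ' = 20.1 − 9.81 = 10.29 kN/m³.
Effective vertical stress at 1.0 m: σ'_v = 16.2×0.7 + 10.29×0.300 = 14.43 kPa.
σ'_h = K_a σ'_v = 0.3456 × 14.43 = 4.986 kPa; u = γ_w × 0.300 = 2.943 kPa.
Total σ_h = 4.986 + 2.943 = 7.929 kPa.

7.93 kPa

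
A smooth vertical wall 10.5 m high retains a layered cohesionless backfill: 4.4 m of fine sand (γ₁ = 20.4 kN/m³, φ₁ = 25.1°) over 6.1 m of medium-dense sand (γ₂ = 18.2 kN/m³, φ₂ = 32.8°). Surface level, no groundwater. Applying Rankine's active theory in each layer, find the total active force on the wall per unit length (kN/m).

K_a1 = tan²(45°−25.1°/2) = 0.4043; K_a2 = tan²(45°−32.8°/2) = 0.2973.
Layer 1: σ at base = K_a1 γ₁ h₁ = 36.29 kPa; P₁ = ½×36.29×4.4 = 79.84.
Layer 2: σ_v at top = γ₁h₁ = 89.76; σ_h top = K_a2×89.76 = 26.68; σ_h base = K_a2×(89.76+18.2×6.1) = 59.68.
P₂ = ½(26.68+59.68)×6.1 = 263.4. Total P_a = 79.84+263.4 = 343.3 kN/m.

343 kN/m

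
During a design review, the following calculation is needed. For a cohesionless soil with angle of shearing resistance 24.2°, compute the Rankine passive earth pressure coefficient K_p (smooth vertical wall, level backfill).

2.39

K_p = (1 + sin φ)/(1 − sin φ) = tan²(45° + 24.2°/2) = 2.389.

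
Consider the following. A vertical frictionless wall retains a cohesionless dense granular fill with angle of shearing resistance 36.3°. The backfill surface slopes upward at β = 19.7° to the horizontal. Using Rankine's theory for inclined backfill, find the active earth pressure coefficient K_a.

K_a = cos β · (cos β − √(cos²β − cos²φ)) / (cos β + √(cos²β − cos²φ)).
cos β = 0.9415, cos φ = 0.8059, √(cos²β − cos²φ) = 0.4867.
K_a = 0.9415 × (0.9415 − 0.4867)/(0.9415 + 0.4867) = 0.2998.

0.300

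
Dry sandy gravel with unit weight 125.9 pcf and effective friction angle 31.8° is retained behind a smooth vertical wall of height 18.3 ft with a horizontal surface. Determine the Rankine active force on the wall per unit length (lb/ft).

6530 lb/ft

K_a = tan²(45° − φ/2) = 0.3098.
P_a = ½ K_a γ H² = 0.5 × 0.3098 × 125.9 × 18.3² = 6531 lb/ft.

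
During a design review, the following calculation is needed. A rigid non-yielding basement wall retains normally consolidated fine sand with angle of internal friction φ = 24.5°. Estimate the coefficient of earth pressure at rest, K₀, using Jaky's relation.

0.585

K₀ = 1 − sin φ' = 1 − sin 24.5° = 0.5853.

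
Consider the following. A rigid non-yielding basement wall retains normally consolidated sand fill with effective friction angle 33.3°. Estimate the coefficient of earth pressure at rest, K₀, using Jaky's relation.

K₀ = 1 − sin φ' = 1 − sin 33.3° = 0.4510.

0.451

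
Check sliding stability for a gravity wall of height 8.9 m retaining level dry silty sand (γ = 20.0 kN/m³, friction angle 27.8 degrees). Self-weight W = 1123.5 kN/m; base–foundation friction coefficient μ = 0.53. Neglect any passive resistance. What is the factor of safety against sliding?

K_a = tan²(45° − 27.8°/2) = 0.3639.
P_a = ½K_aγH² = 0.5×0.3639×20.0×8.9² = 288.2 kN/m, acting at H/3 = 2.967 m above the base.
FS_sliding = μW / P_a = 0.53×1123.5 / 288.2 = 2.066.

2.07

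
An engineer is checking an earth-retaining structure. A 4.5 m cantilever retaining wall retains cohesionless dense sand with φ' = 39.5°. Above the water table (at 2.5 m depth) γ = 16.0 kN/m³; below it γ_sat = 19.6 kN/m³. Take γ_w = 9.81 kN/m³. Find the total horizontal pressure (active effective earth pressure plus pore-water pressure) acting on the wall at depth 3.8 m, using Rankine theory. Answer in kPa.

24.5 kPa

K_a = (1 − sin φ)/(1 + sin φ) = 0.2224.
γ' = 19.6 − 9.81 = 9.790 kN/m³.
Effective vertical stress at 3.8 m: σ'_v = 16.0×2.5 + 9.790×1.30 = 52.73 kPa.
σ'_h = K_a σ'_v = 0.2224 × 52.73 = 11.73 kPa; u = γ_w × 1.30 = 12.75 kPa.
Total σ_h = 11.73 + 12.75 = 24.48 kPa.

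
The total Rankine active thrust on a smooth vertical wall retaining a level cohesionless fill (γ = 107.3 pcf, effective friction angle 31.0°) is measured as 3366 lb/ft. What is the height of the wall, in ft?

14.0 ft

K_a = 0.3201. P_a = ½ K_a γ H² ⇒ H = √(2P_a/(K_a γ)).
H = √(2×3366/(0.3201×107.3)) = 14.00 ft.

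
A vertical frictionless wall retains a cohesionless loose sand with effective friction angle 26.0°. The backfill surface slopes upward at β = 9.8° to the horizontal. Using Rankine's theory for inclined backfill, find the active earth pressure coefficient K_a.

0.412

K_a = cos β · (cos β − √(cos²β − cos²φ)) / (cos β + √(cos²β − cos²φ)).
cos β = 0.9854, cos φ = 0.8988, √(cos²β − cos²φ) = 0.4040.
K_a = 0.9854 × (0.9854 − 0.4040)/(0.9854 + 0.4040) = 0.4124.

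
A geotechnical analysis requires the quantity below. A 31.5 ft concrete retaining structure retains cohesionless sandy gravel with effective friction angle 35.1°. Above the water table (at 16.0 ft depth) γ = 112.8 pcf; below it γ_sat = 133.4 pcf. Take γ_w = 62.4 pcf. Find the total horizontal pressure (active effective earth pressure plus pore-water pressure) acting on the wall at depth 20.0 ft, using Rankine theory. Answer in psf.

K_a = (1 − sin φ)/(1 + sin φ) = 0.2698.
γ' = 133.4 − 62.4 = 71.00 pcf.
Effective vertical stress at 20.0 ft: σ'_v = 112.8×16.0 + 71.00×4.00 = 2089 psf.
σ'_h = K_a σ'_v = 0.2698 × 2089 = 563.6 psf; u = γ_w × 4.00 = 249.6 psf.
Total σ_h = 563.6 + 249.6 = 813.2 psf.

813 psf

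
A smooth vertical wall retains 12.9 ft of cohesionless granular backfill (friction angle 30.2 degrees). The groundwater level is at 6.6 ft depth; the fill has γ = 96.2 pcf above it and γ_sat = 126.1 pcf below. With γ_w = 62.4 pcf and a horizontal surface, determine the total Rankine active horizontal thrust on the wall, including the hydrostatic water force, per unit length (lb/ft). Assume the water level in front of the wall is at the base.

K_a = tan²(45° − φ/2) = 0.3307.
γ' = 126.1 − 62.4 = 63.70 pcf. Depth below WT = 6.3 ft.
σ'_h at WT = K_a γ d_w = 209.9 psf; at base = 209.9 + K_a γ' × 6.3 = 342.6 psf.
P₁ (0–6.6 ft) = ½×209.9×6.6 = 692.8. P₂ (6.6–12.9 ft) = ½(209.9+342.6)×6.3 = 1741.
P_w = ½ γ_w h₂² = 0.5×62.4×6.3² = 1238. Total = 692.8+1741+1238 = 3672 lb/ft.

3670 lb/ft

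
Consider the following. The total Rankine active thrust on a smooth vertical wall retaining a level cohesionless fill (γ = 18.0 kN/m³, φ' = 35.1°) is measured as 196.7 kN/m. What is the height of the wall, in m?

9.00 m

K_a = 0.2698. P_a = ½ K_a γ H² ⇒ H = √(2P_a/(K_a γ)).
H = √(2×196.7/(0.2698×18.0)) = 9.000 m.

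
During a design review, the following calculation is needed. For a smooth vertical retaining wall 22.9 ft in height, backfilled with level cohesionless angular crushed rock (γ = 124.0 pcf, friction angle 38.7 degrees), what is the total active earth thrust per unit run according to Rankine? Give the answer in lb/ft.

7500 lb/ft

K_a = tan²(45° − φ/2) = 0.2306.
P_a = ½ K_a γ H² = 0.5 × 0.2306 × 124.0 × 22.9² = 7497 lb/ft.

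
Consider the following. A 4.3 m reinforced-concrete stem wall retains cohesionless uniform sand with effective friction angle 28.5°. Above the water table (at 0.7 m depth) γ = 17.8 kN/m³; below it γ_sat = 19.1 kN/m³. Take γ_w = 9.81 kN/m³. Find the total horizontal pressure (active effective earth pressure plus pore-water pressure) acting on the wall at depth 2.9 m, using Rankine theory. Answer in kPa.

K_a = (1 − sin φ)/(1 + sin φ) = 0.3540.
γ' = 19.1 − 9.81 = 9.290 kN/m³.
Effective vertical stress at 2.9 m: σ'_v = 17.8×0.7 + 9.290×2.20 = 32.90 kPa.
σ'_h = K_a σ'_v = 0.3540 × 32.90 = 11.64 kPa; u = γ_w × 2.20 = 21.58 kPa.
Total σ_h = 11.64 + 21.58 = 33.23 kPa.

33.2 kPa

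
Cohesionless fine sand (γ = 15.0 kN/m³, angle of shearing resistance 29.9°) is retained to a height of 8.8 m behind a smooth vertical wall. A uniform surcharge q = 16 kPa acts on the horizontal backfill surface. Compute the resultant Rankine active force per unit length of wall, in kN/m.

K_a = tan²(45° − φ/2) = 0.3347.
Soil triangle: ½ K_a γ H² = 0.5×0.3347×15.0×8.8² = 194.4 kN/m.
Surcharge rectangle: K_a q H = 0.3347×16×8.8 = 47.12 kN/m.
Total = 194.4 + 47.12 = 241.5 kN/m.

242 kN/m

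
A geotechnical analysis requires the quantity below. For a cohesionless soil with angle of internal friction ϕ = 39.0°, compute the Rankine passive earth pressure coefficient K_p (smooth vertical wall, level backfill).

4.40

K_p = (1 + sin φ)/(1 − sin φ) = tan²(45° + 39.0°/2) = 4.395.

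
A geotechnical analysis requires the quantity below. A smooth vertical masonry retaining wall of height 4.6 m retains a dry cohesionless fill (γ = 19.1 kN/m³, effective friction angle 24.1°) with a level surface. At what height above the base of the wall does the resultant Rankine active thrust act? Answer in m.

1.53 m

K_a = 0.4201.
The pressure distribution is triangular, so the resultant acts at H/3 above the base = 4.6/3 = 1.533 m.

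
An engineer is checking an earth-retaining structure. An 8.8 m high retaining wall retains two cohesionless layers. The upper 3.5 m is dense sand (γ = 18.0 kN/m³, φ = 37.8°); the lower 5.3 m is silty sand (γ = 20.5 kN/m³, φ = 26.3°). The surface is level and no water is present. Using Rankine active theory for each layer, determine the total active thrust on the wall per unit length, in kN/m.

266 kN/m

K_a1 = tan²(45°−37.8°/2) = 0.2400; K_a2 = tan²(45°−26.3°/2) = 0.3859.
Layer 1: σ at base = K_a1 γ₁ h₁ = 15.12 kPa; P₁ = ½×15.12×3.5 = 26.46.
Layer 2: σ_v at top = γ₁h₁ = 63.00; σ_h top = K_a2×63.00 = 24.31; σ_h base = K_a2×(63.00+20.5×5.3) = 66.25.
P₂ = ½(24.31+66.25)×5.3 = 240.0. Total P_a = 26.46+240.0 = 266.4 kN/m.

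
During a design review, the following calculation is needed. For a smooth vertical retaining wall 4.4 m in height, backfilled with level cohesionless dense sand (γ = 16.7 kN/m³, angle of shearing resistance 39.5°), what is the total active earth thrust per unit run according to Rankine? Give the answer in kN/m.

36.0 kN/m

K_a = tan²(45° − φ/2) = 0.2224.
P_a = ½ K_a γ H² = 0.5 × 0.2224 × 16.7 × 4.4² = 35.96 kN/m.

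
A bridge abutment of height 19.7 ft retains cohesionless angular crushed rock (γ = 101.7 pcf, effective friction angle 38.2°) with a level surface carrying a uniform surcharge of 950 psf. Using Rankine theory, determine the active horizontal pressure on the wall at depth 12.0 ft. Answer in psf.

K_a = (1 − sin φ)/(1 + sin φ) = 0.2358.
σ_v = γz + q = 101.7 × 12.0 + 950 = 2170 psf.
σ_h = K_a σ_v = 0.2358 × 2170 = 511.7 psf.

512 psf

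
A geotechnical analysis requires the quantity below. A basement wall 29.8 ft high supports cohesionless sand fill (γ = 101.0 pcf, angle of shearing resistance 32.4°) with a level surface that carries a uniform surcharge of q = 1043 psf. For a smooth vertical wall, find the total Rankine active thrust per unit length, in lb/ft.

22900 lb/ft

K_a = tan²(45° − φ/2) = 0.3022.
Soil triangle: ½ K_a γ H² = 0.5×0.3022×101.0×29.8² = 13550 lb/ft.
Surcharge rectangle: K_a q H = 0.3022×1043×29.8 = 9394 lb/ft.
Total = 13550 + 9394 = 22950 lb/ft.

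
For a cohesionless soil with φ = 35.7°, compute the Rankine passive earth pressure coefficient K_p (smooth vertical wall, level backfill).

K_p = (1 + sin φ)/(1 − sin φ) = tan²(45° + 35.7°/2) = 3.802.

3.80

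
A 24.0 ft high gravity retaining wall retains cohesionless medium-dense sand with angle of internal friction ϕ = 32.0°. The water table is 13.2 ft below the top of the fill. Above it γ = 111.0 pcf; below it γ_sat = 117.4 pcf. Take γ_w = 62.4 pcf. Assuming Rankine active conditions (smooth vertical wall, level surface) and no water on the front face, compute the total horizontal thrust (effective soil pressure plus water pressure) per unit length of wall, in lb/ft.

12500 lb/ft

K_a = tan²(45° − φ/2) = 0.3073.
γ' = 117.4 − 62.4 = 55.00 pcf. Depth below WT = 10.8 ft.
σ'_h at WT = K_a γ d_w = 450.2 psf; at base = 450.2 + K_a γ' × 10.8 = 632.7 psf.
P₁ (0–13.2 ft) = ½×450.2×13.2 = 2971. P₂ (13.2–24.0 ft) = ½(450.2+632.7)×10.8 = 5848.
P_w = ½ γ_w h₂² = 0.5×62.4×10.8² = 3639. Total = 2971+5848+3639 = 12460 lb/ft.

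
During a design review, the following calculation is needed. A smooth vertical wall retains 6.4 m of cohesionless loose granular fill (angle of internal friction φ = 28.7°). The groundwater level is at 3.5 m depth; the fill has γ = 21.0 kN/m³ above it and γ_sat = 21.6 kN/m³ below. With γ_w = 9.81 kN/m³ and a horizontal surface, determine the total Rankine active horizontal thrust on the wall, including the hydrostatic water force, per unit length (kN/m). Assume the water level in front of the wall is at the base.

K_a = tan²(45° − φ/2) = 0.3511.
γ' = 21.6 − 9.81 = 11.79 kN/m³. Depth below WT = 2.9 m.
σ'_h at WT = K_a γ d_w = 25.81 kPa; at base = 25.81 + K_a γ' × 2.9 = 37.82 kPa.
P₁ (0–3.5 m) = ½×25.81×3.5 = 45.17. P₂ (3.5–6.4 m) = ½(25.81+37.82)×2.9 = 92.26.
P_w = ½ γ_w h₂² = 0.5×9.81×2.9² = 41.25. Total = 45.17+92.26+41.25 = 178.7 kN/m.

179 kN/m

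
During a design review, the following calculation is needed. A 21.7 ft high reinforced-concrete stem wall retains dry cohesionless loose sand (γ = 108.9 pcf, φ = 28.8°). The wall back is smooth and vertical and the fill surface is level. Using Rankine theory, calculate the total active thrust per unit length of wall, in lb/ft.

K_a = tan²(45° − φ/2) = 0.3498.
P_a = ½ K_a γ H² = 0.5 × 0.3498 × 108.9 × 21.7² = 8968 lb/ft.

8970 lb/ft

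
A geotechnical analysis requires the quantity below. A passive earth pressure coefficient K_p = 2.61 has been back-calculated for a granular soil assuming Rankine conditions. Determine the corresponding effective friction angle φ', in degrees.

26.5°

K_p = (1+sin φ)/(1−sin φ) ⇒ sin φ = (K_p − 1)/(K_p + 1) = 0.4460.
φ = arcsin(0.4460) = 26.49°.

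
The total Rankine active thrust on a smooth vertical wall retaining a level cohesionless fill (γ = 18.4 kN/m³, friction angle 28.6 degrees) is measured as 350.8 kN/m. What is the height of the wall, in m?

K_a = 0.3525. P_a = ½ K_a γ H² ⇒ H = √(2P_a/(K_a γ)).
H = √(2×350.8/(0.3525×18.4)) = 10.40 m.

10.4 m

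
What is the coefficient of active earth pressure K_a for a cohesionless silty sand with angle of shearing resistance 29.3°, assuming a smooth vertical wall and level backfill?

K_a = (1 − sin φ)/(1 + sin φ) = (1 − sin 29.3°)/(1 + sin 29.3°) = 0.3428.

0.343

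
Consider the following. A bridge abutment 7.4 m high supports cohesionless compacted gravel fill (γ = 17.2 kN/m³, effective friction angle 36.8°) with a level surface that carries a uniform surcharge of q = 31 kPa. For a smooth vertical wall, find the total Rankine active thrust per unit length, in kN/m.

K_a = tan²(45° − φ/2) = 0.2508.
Soil triangle: ½ K_a γ H² = 0.5×0.2508×17.2×7.4² = 118.1 kN/m.
Surcharge rectangle: K_a q H = 0.2508×31×7.4 = 57.53 kN/m.
Total = 118.1 + 57.53 = 175.6 kN/m.

176 kN/m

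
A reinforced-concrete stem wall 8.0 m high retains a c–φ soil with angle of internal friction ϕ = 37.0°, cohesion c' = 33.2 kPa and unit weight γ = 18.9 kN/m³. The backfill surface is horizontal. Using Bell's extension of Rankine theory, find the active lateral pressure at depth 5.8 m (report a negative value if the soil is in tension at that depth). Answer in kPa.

K_a = (1 − sin φ)/(1 + sin φ) = 0.2486.
σ_a = K_a γ z − 2c√K_a = 0.2486×18.9×5.8 − 2×33.2×0.4986 = -5.856 kPa.

-5.86 kPa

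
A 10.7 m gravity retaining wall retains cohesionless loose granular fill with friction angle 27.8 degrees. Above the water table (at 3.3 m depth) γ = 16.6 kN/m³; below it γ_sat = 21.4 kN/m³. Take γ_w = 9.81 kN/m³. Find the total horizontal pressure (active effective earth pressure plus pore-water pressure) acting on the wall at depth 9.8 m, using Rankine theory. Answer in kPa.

K_a = (1 − sin φ)/(1 + sin φ) = 0.3639.
γ' = 21.4 − 9.81 = 11.59 kN/m³.
Effective vertical stress at 9.8 m: σ'_v = 16.6×3.3 + 11.59×6.50 = 130.1 kPa.
σ'_h = K_a σ'_v = 0.3639 × 130.1 = 47.35 kPa; u = γ_w × 6.50 = 63.77 kPa.
Total σ_h = 47.35 + 63.77 = 111.1 kPa.

111 kPa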